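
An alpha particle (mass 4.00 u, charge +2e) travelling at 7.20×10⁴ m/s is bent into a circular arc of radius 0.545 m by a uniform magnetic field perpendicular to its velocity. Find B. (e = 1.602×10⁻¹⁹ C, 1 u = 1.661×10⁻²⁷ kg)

From |q|vB = mv²/r, B = mv/(|q|r).
B = (6.644×10⁻²⁷)(7.20×10⁴)/((3.204×10⁻¹⁹)(0.545)) ≈ 2.74×10⁻³ T.

B ≈ 2.74×10⁻³ T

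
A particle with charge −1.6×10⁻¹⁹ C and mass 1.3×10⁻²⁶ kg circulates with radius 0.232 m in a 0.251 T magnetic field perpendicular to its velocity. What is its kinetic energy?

v = |q|Br/m, then KE = ½mv² = (qBr)²/(2m).
v = (1.6×10⁻¹⁹)(0.251)(0.232)/1.3×10⁻²⁶ ≈ 7.167×10⁵ m/s.
KE = ½(1.3×10⁻²⁶)(7.167×10⁵)² ≈ 3.34×10⁻¹⁵ J = 2.08×10⁴ eV.

KE ≈ 2.08×10⁴ eV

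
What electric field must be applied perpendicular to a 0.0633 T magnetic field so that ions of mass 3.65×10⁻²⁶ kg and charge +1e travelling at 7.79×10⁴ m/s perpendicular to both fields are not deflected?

E = 4930 V/m

For straight-line motion qE = qvB, so E = vB.
E = 7.79×10⁴ × 0.0633 = 4930 V/m.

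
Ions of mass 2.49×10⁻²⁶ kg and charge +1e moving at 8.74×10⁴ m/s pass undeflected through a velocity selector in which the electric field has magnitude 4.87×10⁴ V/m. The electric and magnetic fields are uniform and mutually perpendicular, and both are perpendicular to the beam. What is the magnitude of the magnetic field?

Balance of forces in the selector: qE = qvB ⇒ B = E/v.
B = 4.87×10⁴/8.74×10⁴ = 0.557 T.

B = 0.557 T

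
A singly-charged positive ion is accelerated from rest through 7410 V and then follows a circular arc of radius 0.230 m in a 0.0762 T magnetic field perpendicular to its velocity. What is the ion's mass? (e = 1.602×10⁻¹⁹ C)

m ≈ 3.32×10⁻²⁷ kg

Combine |q|V = ½mv² and r = mv/(|q|B): eliminate v to get m = qB²r²/(2V).
m = (1.602×10⁻¹⁹)(0.0762)²(0.230)²/(2·7410) ≈ 3.32×10⁻²⁷ kg.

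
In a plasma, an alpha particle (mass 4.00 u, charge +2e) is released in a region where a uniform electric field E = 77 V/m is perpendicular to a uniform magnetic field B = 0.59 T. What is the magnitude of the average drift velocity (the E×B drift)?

v_d ≈ 130 m/s

The steady drift has the magnetic force balancing the electric force, so v_d = E/B.
v_d = 77/0.59 = 130 m/s.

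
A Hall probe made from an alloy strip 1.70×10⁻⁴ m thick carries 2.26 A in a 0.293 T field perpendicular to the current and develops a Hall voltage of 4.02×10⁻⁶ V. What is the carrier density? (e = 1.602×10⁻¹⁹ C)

n ≈ 6.05×10²⁷ m⁻³

From V_H = IB/(n e t), n = IB/(V_H e t).
n = (2.26)(0.293)/((4.02×10⁻⁶)(1.602×10⁻¹⁹)(1.70×10⁻⁴)) ≈ 6.05×10²⁷ m⁻³.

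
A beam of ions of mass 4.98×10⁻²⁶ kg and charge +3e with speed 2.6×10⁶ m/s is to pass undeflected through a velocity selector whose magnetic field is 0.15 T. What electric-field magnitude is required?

For straight-line motion qE = qvB, so E = vB.
E = 2.6×10⁶ × 0.15 = 3.9×10⁵ V/m.

E = 3.9×10⁵ V/m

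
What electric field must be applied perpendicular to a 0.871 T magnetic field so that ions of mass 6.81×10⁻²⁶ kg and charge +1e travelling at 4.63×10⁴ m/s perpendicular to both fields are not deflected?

E = 4.03×10⁴ V/m

For straight-line motion qE = qvB, so E = vB.
E = 4.63×10⁴ × 0.871 = 4.03×10⁴ V/m.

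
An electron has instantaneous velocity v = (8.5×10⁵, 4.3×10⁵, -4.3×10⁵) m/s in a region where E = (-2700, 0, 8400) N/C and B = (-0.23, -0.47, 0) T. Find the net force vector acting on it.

F ≈ (3.28×10⁻¹⁴, -1.58×10⁻¹⁴, 4.68×10⁻¹⁴) N

v×B = (-2.02×10⁵, 9.89×10⁴, -3.01×10⁵) N/C.
E + v×B = (-2.05×10⁵, 9.89×10⁴, -2.92×10⁵) N/C.
F = q(E + v×B) = (−1.602×10⁻¹⁹ C)·(-2.05×10⁵, 9.89×10⁴, -2.92×10⁵) = (3.28×10⁻¹⁴, -1.58×10⁻¹⁴, 4.68×10⁻¹⁴) N.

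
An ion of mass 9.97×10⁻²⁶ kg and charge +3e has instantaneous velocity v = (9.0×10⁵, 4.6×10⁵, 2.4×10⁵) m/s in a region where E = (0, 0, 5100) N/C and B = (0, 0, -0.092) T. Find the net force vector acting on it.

v×B = (-4.23×10⁴, 8.28×10⁴, 0) N/C.
E + v×B = (-4.23×10⁴, 8.28×10⁴, 5100) N/C.
F = q(E + v×B) = (4.806×10⁻¹⁹ C)·(-4.23×10⁴, 8.28×10⁴, 5100) = (-2.03×10⁻¹⁴, 3.98×10⁻¹⁴, 2.45×10⁻¹⁵) N.

F ≈ (-2.03×10⁻¹⁴, 3.98×10⁻¹⁴, 2.45×10⁻¹⁵) N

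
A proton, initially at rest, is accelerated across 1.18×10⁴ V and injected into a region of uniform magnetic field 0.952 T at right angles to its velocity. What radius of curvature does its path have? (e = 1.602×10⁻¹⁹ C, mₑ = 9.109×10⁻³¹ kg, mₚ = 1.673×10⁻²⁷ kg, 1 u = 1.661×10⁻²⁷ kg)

r ≈ 0.0165 m

Acceleration: |q|V = ½mv² ⇒ v = √(2|q|V/m) = √(2·1.602×10⁻¹⁹·1.18×10⁴/1.673×10⁻²⁷) ≈ 1.503×10⁶ m/s.
In the field: r = mv/(|q|B) = (1.673×10⁻²⁷)(1.503×10⁶)/((1.602×10⁻¹⁹)(0.952)) ≈ 0.0165 m.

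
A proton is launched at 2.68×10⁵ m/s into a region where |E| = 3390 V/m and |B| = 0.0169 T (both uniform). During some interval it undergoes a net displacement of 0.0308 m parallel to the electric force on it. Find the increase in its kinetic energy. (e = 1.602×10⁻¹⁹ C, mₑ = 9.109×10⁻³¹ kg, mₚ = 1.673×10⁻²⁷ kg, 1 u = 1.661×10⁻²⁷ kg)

The magnetic force is always ⟂ v and does no work; only the electric force changes KE.
ΔKE = F_E · d = |q|E d = (1.602×10⁻¹⁹)(3390)(0.0308) ≈ 1.67×10⁻¹⁷ J.

ΔKE ≈ 1.67×10⁻¹⁷ J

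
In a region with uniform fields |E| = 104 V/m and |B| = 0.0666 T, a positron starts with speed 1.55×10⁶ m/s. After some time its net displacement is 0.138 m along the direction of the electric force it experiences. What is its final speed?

B does no work; ΔKE = |q|E d.
½mv_f² = ½mv₀² + |q|Ed = ½(9.109×10⁻³¹)(1.55×10⁶)² + (1.602×10⁻¹⁹)(104)(0.138) ≈ 1.094×10⁻¹⁸ J + 2.299×10⁻¹⁸ J ≈ 3.393×10⁻¹⁸ J.
v_f = √(2·3.393×10⁻¹⁸/9.109×10⁻³¹) ≈ 2.73×10⁶ m/s.

v_f ≈ 2.73×10⁶ m/s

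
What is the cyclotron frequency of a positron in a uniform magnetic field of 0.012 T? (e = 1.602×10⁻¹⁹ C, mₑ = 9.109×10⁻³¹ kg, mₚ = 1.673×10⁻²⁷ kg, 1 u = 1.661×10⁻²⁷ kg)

f ≈ 3.4×10⁸ Hz

f = |q|B/(2πm).
f = (1.602×10⁻¹⁹)(0.012)/(2π·9.109×10⁻³¹) ≈ 3.4×10⁸ Hz.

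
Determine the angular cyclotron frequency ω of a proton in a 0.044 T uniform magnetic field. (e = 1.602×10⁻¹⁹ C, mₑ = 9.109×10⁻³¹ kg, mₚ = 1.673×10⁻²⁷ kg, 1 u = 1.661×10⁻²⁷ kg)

ω = |q|B/m.
ω = (1.602×10⁻¹⁹)(0.044)/1.673×10⁻²⁷ ≈ 4.2×10⁶ rad/s.

ω ≈ 4.2×10⁶ rad/s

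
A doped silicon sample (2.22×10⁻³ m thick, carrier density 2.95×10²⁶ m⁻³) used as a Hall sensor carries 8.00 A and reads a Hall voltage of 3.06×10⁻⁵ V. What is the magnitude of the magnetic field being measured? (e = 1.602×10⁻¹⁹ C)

From V_H = IB/(n e t), B = V_H n e t / I.
B = (3.06×10⁻⁵)(2.95×10²⁶)(1.602×10⁻¹⁹)(2.22×10⁻³)/8.00 ≈ 0.401 T.

B ≈ 0.401 T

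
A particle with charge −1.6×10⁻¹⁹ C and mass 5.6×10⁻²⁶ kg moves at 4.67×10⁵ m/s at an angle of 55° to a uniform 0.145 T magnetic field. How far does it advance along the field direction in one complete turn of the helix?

v∥ = v cosθ = 4.67×10⁵·cos55° ≈ 2.679×10⁵ m/s.
T = 2πm/(|q|B) = 2π(5.6×10⁻²⁶)/((1.6×10⁻¹⁹)(0.145)) ≈ 1.517×10⁻⁵ s.
pitch = v∥ T = (2.679×10⁵)(1.517×10⁻⁵) ≈ 4.06 m.

p ≈ 4.06 m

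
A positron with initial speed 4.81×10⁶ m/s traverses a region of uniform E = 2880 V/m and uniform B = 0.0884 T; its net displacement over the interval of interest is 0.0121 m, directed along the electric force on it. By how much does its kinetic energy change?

The magnetic force is always ⟂ v and does no work; only the electric force changes KE.
ΔKE = F_E · d = |q|E d = (1.602×10⁻¹⁹)(2880)(0.0121) ≈ 5.58×10⁻¹⁸ J.

ΔKE ≈ 5.58×10⁻¹⁸ J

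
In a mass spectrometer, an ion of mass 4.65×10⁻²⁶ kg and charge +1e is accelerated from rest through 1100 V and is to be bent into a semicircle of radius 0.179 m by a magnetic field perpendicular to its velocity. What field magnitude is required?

B ≈ 0.141 T

v = √(2|q|V/m) = √(2·1.602×10⁻¹⁹·1100/4.65×10⁻²⁶) ≈ 8.706×10⁴ m/s.
B = mv/(|q|r) = (4.65×10⁻²⁶)(8.706×10⁴)/((1.602×10⁻¹⁹)(0.179)) ≈ 0.141 T.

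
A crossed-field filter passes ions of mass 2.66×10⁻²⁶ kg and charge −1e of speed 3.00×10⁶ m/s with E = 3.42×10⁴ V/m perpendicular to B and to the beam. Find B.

B = 0.0114 T

Balance of forces in the selector: qE = qvB ⇒ B = E/v.
B = 3.42×10⁴/3.00×10⁶ = 0.0114 T.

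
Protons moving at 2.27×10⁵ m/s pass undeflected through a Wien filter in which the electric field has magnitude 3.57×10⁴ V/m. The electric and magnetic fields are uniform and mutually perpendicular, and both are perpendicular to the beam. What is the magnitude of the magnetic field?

Balance of forces in the selector: qE = qvB ⇒ B = E/v.
B = 3.57×10⁴/2.27×10⁵ = 0.157 T.

B = 0.157 T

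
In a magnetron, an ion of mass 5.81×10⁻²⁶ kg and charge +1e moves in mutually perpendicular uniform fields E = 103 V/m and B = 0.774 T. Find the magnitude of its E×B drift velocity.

The E×B drift speed is v_d = E/B.
v_d = 103/0.774 = 133 m/s.

v_d ≈ 133 m/s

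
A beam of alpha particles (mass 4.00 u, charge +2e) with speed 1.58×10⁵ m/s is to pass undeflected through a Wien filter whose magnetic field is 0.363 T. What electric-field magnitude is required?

For straight-line motion qE = qvB, so E = vB.
E = 1.58×10⁵ × 0.363 = 5.74×10⁴ V/m.

E = 5.74×10⁴ V/m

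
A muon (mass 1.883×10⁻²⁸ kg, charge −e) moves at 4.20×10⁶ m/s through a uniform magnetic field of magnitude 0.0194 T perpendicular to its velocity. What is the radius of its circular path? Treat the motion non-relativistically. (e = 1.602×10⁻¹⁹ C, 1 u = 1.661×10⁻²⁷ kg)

The magnetic force provides the centripetal force: |q|vB = mv²/r.
r = mv/(|q|B) = (1.883×10⁻²⁸)(4.20×10⁶)/((1.602×10⁻¹⁹)(0.0194)) ≈ 0.254 m.

r ≈ 0.254 m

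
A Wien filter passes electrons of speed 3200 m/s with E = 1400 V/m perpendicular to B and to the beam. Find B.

Balance of forces in the selector: qE = qvB ⇒ B = E/v.
B = 1400/3200 = 0.438 T.

B = 0.438 T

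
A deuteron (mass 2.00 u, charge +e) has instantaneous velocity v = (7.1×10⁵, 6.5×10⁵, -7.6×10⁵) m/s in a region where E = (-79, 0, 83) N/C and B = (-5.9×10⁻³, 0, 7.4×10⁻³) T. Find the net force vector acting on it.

v×B = (4810, -770, 3840) N/C.
E + v×B = (4730, -770, 3920) N/C.
F = q(E + v×B) = (1.602×10⁻¹⁹ C)·(4730, -770, 3920) = (7.58×10⁻¹⁶, -1.23×10⁻¹⁶, 6.28×10⁻¹⁶) N.

F ≈ (7.58×10⁻¹⁶, -1.23×10⁻¹⁶, 6.28×10⁻¹⁶) N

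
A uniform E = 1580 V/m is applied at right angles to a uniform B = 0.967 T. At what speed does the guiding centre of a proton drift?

v_d ≈ 1630 m/s

The steady drift has the magnetic force balancing the electric force, so v_d = E/B.
v_d = 1580/0.967 = 1630 m/s.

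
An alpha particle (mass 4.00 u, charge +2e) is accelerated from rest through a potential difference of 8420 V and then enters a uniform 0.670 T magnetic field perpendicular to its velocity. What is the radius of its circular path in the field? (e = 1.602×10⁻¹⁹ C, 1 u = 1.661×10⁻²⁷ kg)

Acceleration: |q|V = ½mv² ⇒ v = √(2|q|V/m) = √(2·3.204×10⁻¹⁹·8420/6.644×10⁻²⁷) ≈ 9.012×10⁵ m/s.
In the field: r = mv/(|q|B) = (6.644×10⁻²⁷)(9.012×10⁵)/((3.204×10⁻¹⁹)(0.670)) ≈ 0.0279 m.

r ≈ 0.0279 m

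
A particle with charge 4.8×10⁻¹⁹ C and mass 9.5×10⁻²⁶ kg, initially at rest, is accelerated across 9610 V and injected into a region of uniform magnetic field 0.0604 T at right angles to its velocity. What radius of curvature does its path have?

r ≈ 1.02 m

Acceleration: |q|V = ½mv² ⇒ v = √(2|q|V/m) = √(2·4.8×10⁻¹⁹·9610/9.5×10⁻²⁶) ≈ 3.116×10⁵ m/s.
In the field: r = mv/(|q|B) = (9.5×10⁻²⁶)(3.116×10⁵)/((4.8×10⁻¹⁹)(0.0604)) ≈ 1.02 m.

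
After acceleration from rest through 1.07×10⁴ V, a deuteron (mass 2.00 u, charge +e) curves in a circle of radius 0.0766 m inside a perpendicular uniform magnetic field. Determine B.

v = √(2|q|V/m) = √(2·1.602×10⁻¹⁹·1.07×10⁴/3.322×10⁻²⁷) ≈ 1.016×10⁶ m/s.
B = mv/(|q|r) = (3.322×10⁻²⁷)(1.016×10⁶)/((1.602×10⁻¹⁹)(0.0766)) ≈ 0.275 T.

B ≈ 0.275 T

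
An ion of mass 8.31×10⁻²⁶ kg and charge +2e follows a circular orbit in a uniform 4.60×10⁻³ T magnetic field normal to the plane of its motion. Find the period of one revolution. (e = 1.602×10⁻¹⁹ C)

T ≈ 3.54×10⁻⁴ s

The cyclotron period depends only on m, q, B: T = 2πm/(|q|B).
T = 2π(8.31×10⁻²⁶)/((3.204×10⁻¹⁹)(4.60×10⁻³)) ≈ 3.54×10⁻⁴ s.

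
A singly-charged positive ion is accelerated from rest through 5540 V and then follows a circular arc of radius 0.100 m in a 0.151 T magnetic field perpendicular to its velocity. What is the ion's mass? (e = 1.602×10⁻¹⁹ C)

m ≈ 3.30×10⁻²⁷ kg

Combine |q|V = ½mv² and r = mv/(|q|B): eliminate v to get m = qB²r²/(2V).
m = (1.602×10⁻¹⁹)(0.151)²(0.100)²/(2·5540) ≈ 3.30×10⁻²⁷ kg.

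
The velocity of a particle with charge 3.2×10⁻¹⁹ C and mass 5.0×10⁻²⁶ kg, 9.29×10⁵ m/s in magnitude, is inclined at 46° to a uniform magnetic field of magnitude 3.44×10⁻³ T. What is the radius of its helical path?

r ≈ 30.4 m

v⊥ = v sinθ = 9.29×10⁵·sin46° ≈ 6.683×10⁵ m/s.
r = m v⊥/(|q|B) = (5.0×10⁻²⁶)(6.683×10⁵)/((3.2×10⁻¹⁹)(3.44×10⁻³)) ≈ 30.4 m.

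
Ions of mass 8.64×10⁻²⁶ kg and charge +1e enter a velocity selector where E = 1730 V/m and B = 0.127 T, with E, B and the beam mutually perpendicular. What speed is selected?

v = 1.36×10⁴ m/s

Zero net Lorentz force requires |qE| = |q v×B|, i.e. E = vB.
v = E/B = 1730/0.127 = 1.36×10⁴ m/s.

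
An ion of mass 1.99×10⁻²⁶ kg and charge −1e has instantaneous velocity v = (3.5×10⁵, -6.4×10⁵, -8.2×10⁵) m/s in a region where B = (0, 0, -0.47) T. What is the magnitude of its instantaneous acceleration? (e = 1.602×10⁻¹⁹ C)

|a| ≈ 2.76×10¹² m/s²

v×B = (3.01×10⁵, 1.64×10⁵, 0) N/C.
F = q v×B = (−1.602×10⁻¹⁹ C)·(3.01×10⁵, 1.64×10⁵, 0) = (-4.82×10⁻¹⁴, -2.64×10⁻¹⁴, 0) N.
|a| = |F|/m = 5.492×10⁻¹⁴/1.99×10⁻²⁶ ≈ 2.76×10¹² m/s².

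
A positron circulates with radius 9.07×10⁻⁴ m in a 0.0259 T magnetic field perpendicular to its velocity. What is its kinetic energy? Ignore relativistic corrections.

KE ≈ 7.77×10⁻¹⁸ J

v = |q|Br/m, then KE = ½mv² = (qBr)²/(2m).
v = (1.602×10⁻¹⁹)(0.0259)(9.07×10⁻⁴)/9.109×10⁻³¹ ≈ 4.131×10⁶ m/s.
KE = ½(9.109×10⁻³¹)(4.131×10⁶)² ≈ 7.77×10⁻¹⁸ J.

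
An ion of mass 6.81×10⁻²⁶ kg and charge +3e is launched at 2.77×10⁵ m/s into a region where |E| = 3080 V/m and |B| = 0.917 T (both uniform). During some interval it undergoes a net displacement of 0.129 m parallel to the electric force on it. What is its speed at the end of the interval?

B does no work; ΔKE = |q|E d.
½mv_f² = ½mv₀² + |q|Ed = ½(6.81×10⁻²⁶)(2.77×10⁵)² + (4.806×10⁻¹⁹)(3080)(0.129) ≈ 2.613×10⁻¹⁵ J + 1.910×10⁻¹⁶ J ≈ 2.804×10⁻¹⁵ J.
v_f = √(2·2.804×10⁻¹⁵/6.81×10⁻²⁶) ≈ 2.87×10⁵ m/s.

v_f ≈ 2.87×10⁵ m/s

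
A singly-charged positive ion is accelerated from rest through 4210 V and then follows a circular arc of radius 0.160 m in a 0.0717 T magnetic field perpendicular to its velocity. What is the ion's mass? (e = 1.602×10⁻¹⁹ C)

m ≈ 2.50×10⁻²⁷ kg

Combine |q|V = ½mv² and r = mv/(|q|B): eliminate v to get m = qB²r²/(2V).
m = (1.602×10⁻¹⁹)(0.0717)²(0.160)²/(2·4210) ≈ 2.50×10⁻²⁷ kg.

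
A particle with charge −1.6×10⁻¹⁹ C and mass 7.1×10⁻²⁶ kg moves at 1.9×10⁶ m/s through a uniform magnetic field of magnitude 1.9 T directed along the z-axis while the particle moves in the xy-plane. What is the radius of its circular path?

The magnetic force provides the centripetal force: |q|vB = mv²/r.
r = mv/(|q|B) = (7.1×10⁻²⁶)(1.9×10⁶)/((1.6×10⁻¹⁹)(1.9)) ≈ 0.44 m.

r ≈ 0.44 m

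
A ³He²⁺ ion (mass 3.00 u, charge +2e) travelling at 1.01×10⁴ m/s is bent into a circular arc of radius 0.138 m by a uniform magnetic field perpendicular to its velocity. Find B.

B ≈ 1.14×10⁻³ T

From |q|vB = mv²/r, B = mv/(|q|r).
B = (4.983×10⁻²⁷)(1.01×10⁴)/((3.204×10⁻¹⁹)(0.138)) ≈ 1.14×10⁻³ T.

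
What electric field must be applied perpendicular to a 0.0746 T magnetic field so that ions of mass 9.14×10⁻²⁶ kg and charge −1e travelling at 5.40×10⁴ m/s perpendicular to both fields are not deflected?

E = 4030 V/m

For straight-line motion qE = qvB, so E = vB.
E = 5.40×10⁴ × 0.0746 = 4030 V/m.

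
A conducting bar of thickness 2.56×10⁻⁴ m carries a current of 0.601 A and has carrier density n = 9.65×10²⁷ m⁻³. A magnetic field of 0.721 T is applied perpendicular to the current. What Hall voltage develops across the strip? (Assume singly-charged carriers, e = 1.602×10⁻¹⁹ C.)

V_H ≈ 1.09×10⁻⁶ V

V_H = IB/(n e t).
V_H = (0.601)(0.721)/((9.65×10²⁷)(1.602×10⁻¹⁹)(2.56×10⁻⁴)) ≈ 1.09×10⁻⁶ V.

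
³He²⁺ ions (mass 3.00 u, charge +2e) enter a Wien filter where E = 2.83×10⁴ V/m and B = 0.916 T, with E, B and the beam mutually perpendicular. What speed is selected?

v = 3.09×10⁴ m/s

Straight-line motion ⇒ electric and magnetic forces cancel, so E = vB.
v = E/B = 2.83×10⁴/0.916 = 3.09×10⁴ m/s.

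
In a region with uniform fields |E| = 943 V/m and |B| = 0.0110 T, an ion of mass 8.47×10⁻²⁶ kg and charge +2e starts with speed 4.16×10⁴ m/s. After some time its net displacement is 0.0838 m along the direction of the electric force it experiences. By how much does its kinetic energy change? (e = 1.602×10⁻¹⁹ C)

ΔKE ≈ 2.53×10⁻¹⁷ J

The magnetic force is always ⟂ v and does no work; only the electric force changes KE.
ΔKE = F_E · d = |q|E d = (3.204×10⁻¹⁹)(943)(0.0838) ≈ 2.53×10⁻¹⁷ J.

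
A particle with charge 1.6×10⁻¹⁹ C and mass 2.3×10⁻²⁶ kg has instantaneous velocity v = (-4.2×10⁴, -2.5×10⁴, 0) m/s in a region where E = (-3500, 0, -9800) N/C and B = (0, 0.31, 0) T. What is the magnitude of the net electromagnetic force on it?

|F| ≈ 3.69×10⁻¹⁵ N

v×B = (0, 0, -1.30×10⁴) N/C.
E + v×B = (-3500, 0, -2.28×10⁴) N/C.
F = q(E + v×B) = (1.6×10⁻¹⁹ C)·(-3500, 0, -2.28×10⁴) = (-5.60×10⁻¹⁶, 0, -3.65×10⁻¹⁵) N.
|F| = 3.69×10⁻¹⁵ N.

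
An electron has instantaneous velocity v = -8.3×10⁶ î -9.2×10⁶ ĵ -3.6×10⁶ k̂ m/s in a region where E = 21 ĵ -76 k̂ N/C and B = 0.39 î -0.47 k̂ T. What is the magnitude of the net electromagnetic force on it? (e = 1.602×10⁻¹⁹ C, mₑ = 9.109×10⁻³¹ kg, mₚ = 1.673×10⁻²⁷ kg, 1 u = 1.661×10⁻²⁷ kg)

v×B = (4.32×10⁶, -5.30×10⁶, 3.59×10⁶) N/C.
E + v×B = (4.32×10⁶, -5.30×10⁶, 3.59×10⁶) N/C.
F = q(E + v×B) = (−1.602×10⁻¹⁹ C)·(4.32×10⁶, -5.30×10⁶, 3.59×10⁶) = (-6.93×10⁻¹³, 8.50×10⁻¹³, -5.75×10⁻¹³) N.
|F| = 1.24×10⁻¹² N.

|F| ≈ 1.24×10⁻¹² N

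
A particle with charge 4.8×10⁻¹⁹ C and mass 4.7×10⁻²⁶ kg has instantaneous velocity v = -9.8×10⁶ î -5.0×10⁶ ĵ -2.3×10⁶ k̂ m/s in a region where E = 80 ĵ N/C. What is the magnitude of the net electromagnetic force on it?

|F| ≈ 3.84×10⁻¹⁷ N

Only an electric field acts, so F = qE = (4.8×10⁻¹⁹ C)·(0, 80.0, 0) = (0, 3.84×10⁻¹⁷, 0) N.
|F| = 3.84×10⁻¹⁷ N.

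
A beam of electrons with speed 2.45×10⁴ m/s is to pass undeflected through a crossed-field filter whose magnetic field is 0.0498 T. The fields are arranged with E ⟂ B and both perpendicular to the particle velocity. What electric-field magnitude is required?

For straight-line motion qE = qvB, so E = vB.
E = 2.45×10⁴ × 0.0498 = 1220 V/m.

E = 1220 V/m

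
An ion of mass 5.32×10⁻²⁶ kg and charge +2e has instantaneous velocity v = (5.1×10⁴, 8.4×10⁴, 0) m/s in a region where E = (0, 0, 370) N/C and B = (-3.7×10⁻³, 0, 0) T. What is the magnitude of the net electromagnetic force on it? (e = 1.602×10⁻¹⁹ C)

|F| ≈ 2.18×10⁻¹⁶ N

v×B = (0, 0, 311) N/C.
E + v×B = (0, 0, 681) N/C.
F = q(E + v×B) = (3.204×10⁻¹⁹ C)·(0, 0, 681) = (0, 0, 2.18×10⁻¹⁶) N.
|F| = 2.18×10⁻¹⁶ N.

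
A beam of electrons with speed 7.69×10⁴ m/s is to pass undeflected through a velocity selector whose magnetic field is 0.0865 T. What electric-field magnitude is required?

For straight-line motion qE = qvB, so E = vB.
E = 7.69×10⁴ × 0.0865 = 6650 V/m.

E = 6650 V/m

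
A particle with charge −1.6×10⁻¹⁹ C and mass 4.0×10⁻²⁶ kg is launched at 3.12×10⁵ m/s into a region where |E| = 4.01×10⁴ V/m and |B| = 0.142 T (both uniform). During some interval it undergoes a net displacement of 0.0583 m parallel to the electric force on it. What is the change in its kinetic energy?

ΔKE ≈ 3.74×10⁻¹⁶ J

The magnetic force is always ⟂ v and does no work; only the electric force changes KE.
ΔKE = F_E · d = |q|E d = (1.6×10⁻¹⁹)(4.01×10⁴)(0.0583) ≈ 3.74×10⁻¹⁶ J.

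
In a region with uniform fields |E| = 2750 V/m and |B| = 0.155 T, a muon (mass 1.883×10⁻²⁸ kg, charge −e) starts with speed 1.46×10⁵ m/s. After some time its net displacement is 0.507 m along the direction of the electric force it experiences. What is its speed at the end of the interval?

v_f ≈ 1.55×10⁶ m/s

B does no work; ΔKE = |q|E d.
½mv_f² = ½mv₀² + |q|Ed = ½(1.883×10⁻²⁸)(1.46×10⁵)² + (1.602×10⁻¹⁹)(2750)(0.507) ≈ 2.007×10⁻¹⁸ J + 2.234×10⁻¹⁶ J ≈ 2.254×10⁻¹⁶ J.
v_f = √(2·2.254×10⁻¹⁶/1.883×10⁻²⁸) ≈ 1.55×10⁶ m/s.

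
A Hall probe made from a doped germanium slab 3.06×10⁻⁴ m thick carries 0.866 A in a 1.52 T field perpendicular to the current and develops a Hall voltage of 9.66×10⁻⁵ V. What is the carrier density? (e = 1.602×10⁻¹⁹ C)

n ≈ 2.78×10²⁶ m⁻³

From V_H = IB/(n e t), n = IB/(V_H e t).
n = (0.866)(1.52)/((9.66×10⁻⁵)(1.602×10⁻¹⁹)(3.06×10⁻⁴)) ≈ 2.78×10²⁶ m⁻³.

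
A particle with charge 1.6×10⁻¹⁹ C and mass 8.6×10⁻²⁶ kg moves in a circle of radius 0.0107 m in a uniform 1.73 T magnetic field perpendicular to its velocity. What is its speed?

From |q|vB = mv²/r, v = |q|Br/m.
v = (1.6×10⁻¹⁹)(1.73)(0.0107)/8.6×10⁻²⁶ ≈ 3.44×10⁴ m/s.

v ≈ 3.44×10⁴ m/s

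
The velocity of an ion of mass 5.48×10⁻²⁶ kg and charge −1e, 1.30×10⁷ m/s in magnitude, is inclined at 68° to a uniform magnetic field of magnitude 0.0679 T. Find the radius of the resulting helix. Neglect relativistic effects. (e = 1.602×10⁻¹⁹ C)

v⊥ = v sinθ = 1.30×10⁷·sin68° ≈ 1.205×10⁷ m/s.
r = m v⊥/(|q|B) = (5.48×10⁻²⁶)(1.205×10⁷)/((1.602×10⁻¹⁹)(0.0679)) ≈ 60.7 m.

r ≈ 60.7 m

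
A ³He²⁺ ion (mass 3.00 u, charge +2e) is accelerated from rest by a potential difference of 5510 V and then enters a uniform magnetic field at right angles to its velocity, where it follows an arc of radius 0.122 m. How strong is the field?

B ≈ 0.107 T

v = √(2|q|V/m) = √(2·3.204×10⁻¹⁹·5510/4.983×10⁻²⁷) ≈ 8.418×10⁵ m/s.
B = mv/(|q|r) = (4.983×10⁻²⁷)(8.418×10⁵)/((3.204×10⁻¹⁹)(0.122)) ≈ 0.107 T.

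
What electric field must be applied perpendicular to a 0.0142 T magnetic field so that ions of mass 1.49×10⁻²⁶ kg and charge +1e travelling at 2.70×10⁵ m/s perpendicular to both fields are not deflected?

E = 3830 V/m

For straight-line motion qE = qvB, so E = vB.
E = 2.70×10⁵ × 0.0142 = 3830 V/m.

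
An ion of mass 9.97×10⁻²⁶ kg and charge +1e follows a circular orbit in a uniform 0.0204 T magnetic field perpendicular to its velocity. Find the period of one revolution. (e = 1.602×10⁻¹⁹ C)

T ≈ 1.92×10⁻⁴ s

The cyclotron period depends only on m, q, B: T = 2πm/(|q|B).
T = 2π(9.97×10⁻²⁶)/((1.602×10⁻¹⁹)(0.0204)) ≈ 1.92×10⁻⁴ s.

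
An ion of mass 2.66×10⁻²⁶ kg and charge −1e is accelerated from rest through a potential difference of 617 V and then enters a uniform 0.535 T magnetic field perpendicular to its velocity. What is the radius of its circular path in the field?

Acceleration: |q|V = ½mv² ⇒ v = √(2|q|V/m) = √(2·1.602×10⁻¹⁹·617/2.66×10⁻²⁶) ≈ 8.621×10⁴ m/s.
In the field: r = mv/(|q|B) = (2.66×10⁻²⁶)(8.621×10⁴)/((1.602×10⁻¹⁹)(0.535)) ≈ 0.0268 m.

r ≈ 0.0268 m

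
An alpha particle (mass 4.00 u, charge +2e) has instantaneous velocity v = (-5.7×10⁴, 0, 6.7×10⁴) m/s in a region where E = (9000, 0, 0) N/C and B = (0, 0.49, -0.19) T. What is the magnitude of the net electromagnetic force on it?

v×B = (-3.28×10⁴, -1.08×10⁴, -2.79×10⁴) N/C.
E + v×B = (-2.38×10⁴, -1.08×10⁴, -2.79×10⁴) N/C.
F = q(E + v×B) = (3.204×10⁻¹⁹ C)·(-2.38×10⁴, -1.08×10⁴, -2.79×10⁴) = (-7.64×10⁻¹⁵, -3.47×10⁻¹⁵, -8.95×10⁻¹⁵) N.
|F| = 1.23×10⁻¹⁴ N.

|F| ≈ 1.23×10⁻¹⁴ N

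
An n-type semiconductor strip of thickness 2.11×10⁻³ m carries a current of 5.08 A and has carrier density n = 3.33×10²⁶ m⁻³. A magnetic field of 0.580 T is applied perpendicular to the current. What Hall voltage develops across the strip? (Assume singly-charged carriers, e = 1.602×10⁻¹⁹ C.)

V_H = IB/(n e t).
V_H = (5.08)(0.580)/((3.33×10²⁶)(1.602×10⁻¹⁹)(2.11×10⁻³)) ≈ 2.62×10⁻⁵ V.

V_H ≈ 2.62×10⁻⁵ V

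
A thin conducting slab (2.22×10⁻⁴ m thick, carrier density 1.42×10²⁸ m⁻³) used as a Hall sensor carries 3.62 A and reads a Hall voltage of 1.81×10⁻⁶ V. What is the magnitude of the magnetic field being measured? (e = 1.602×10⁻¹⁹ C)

B ≈ 0.253 T

From V_H = IB/(n e t), B = V_H n e t / I.
B = (1.81×10⁻⁶)(1.42×10²⁸)(1.602×10⁻¹⁹)(2.22×10⁻⁴)/3.62 ≈ 0.253 T.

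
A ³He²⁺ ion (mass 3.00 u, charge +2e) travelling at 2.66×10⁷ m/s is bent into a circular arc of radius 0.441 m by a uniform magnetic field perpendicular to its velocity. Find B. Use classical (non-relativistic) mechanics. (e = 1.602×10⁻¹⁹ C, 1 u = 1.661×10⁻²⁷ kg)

From |q|vB = mv²/r, B = mv/(|q|r).
B = (4.983×10⁻²⁷)(2.66×10⁷)/((3.204×10⁻¹⁹)(0.441)) ≈ 0.938 T.

B ≈ 0.938 T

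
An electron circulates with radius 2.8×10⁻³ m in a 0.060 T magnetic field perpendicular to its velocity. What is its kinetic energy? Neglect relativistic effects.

v = |q|Br/m, then KE = ½mv² = (qBr)²/(2m).
v = (1.602×10⁻¹⁹)(0.060)(2.8×10⁻³)/9.109×10⁻³¹ ≈ 2.955×10⁷ m/s.
KE = ½(9.109×10⁻³¹)(2.955×10⁷)² ≈ 4.0×10⁻¹⁶ J = 2500 eV.

KE ≈ 2500 eV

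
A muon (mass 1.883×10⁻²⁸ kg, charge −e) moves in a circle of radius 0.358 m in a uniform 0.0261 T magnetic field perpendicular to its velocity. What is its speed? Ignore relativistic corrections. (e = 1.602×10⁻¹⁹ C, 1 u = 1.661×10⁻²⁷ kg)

v ≈ 7.95×10⁶ m/s

From |q|vB = mv²/r, v = |q|Br/m.
v = (1.602×10⁻¹⁹)(0.0261)(0.358)/1.883×10⁻²⁸ ≈ 7.95×10⁶ m/s.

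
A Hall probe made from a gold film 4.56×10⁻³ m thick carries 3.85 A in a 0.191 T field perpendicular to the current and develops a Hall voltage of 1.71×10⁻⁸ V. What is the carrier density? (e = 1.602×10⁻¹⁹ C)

From V_H = IB/(n e t), n = IB/(V_H e t).
n = (3.85)(0.191)/((1.71×10⁻⁸)(1.602×10⁻¹⁹)(4.56×10⁻³)) ≈ 5.89×10²⁸ m⁻³.

n ≈ 5.89×10²⁸ m⁻³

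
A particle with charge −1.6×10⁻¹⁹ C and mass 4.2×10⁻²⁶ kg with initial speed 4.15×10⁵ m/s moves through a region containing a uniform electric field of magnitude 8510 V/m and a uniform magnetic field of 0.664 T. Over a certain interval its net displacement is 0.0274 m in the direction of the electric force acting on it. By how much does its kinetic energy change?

ΔKE ≈ 3.73×10⁻¹⁷ J

The magnetic force is always ⟂ v and does no work; only the electric force changes KE.
ΔKE = F_E · d = |q|E d = (1.6×10⁻¹⁹)(8510)(0.0274) ≈ 3.73×10⁻¹⁷ J.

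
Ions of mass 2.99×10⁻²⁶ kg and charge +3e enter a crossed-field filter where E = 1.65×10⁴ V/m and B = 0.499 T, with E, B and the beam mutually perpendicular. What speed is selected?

For undeflected motion the electric and magnetic forces balance: qE = qvB.
v = E/B = 1.65×10⁴/0.499 = 3.31×10⁴ m/s.

v = 3.31×10⁴ m/s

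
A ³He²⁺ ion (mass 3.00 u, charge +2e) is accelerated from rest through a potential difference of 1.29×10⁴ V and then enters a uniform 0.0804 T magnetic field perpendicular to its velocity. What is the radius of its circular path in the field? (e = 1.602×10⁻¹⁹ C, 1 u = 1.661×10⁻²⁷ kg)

Acceleration: |q|V = ½mv² ⇒ v = √(2|q|V/m) = √(2·3.204×10⁻¹⁹·1.29×10⁴/4.983×10⁻²⁷) ≈ 1.288×10⁶ m/s.
In the field: r = mv/(|q|B) = (4.983×10⁻²⁷)(1.288×10⁶)/((3.204×10⁻¹⁹)(0.0804)) ≈ 0.249 m.

r ≈ 0.249 m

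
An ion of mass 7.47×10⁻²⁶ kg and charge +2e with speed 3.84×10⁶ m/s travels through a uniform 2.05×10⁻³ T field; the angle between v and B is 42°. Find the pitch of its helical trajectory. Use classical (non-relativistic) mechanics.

p ≈ 2040 m

v∥ = v cosθ = 3.84×10⁶·cos42° ≈ 2.854×10⁶ m/s.
T = 2πm/(|q|B) = 2π(7.47×10⁻²⁶)/((3.204×10⁻¹⁹)(2.05×10⁻³)) ≈ 7.146×10⁻⁴ s.
pitch = v∥ T = (2.854×10⁶)(7.146×10⁻⁴) ≈ 2040 m.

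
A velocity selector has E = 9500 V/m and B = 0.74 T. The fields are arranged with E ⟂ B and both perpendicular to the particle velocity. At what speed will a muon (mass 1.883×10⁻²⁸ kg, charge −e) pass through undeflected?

v = 1.3×10⁴ m/s

Straight-line motion ⇒ electric and magnetic forces cancel, so E = vB.
v = E/B = 9500/0.74 = 1.3×10⁴ m/s.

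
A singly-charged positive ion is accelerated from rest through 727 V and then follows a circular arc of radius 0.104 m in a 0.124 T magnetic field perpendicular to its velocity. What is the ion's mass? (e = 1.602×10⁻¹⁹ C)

Combine |q|V = ½mv² and r = mv/(|q|B): eliminate v to get m = qB²r²/(2V).
m = (1.602×10⁻¹⁹)(0.124)²(0.104)²/(2·727) ≈ 1.83×10⁻²⁶ kg.

m ≈ 1.83×10⁻²⁶ kg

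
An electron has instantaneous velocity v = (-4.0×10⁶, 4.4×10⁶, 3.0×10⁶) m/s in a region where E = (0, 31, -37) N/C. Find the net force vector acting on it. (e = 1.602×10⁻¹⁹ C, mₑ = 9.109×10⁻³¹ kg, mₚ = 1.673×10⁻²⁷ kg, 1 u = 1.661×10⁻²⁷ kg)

F ≈ (0, -4.97×10⁻¹⁸, 5.93×10⁻¹⁸) N

Only an electric field acts, so F = qE = (−1.602×10⁻¹⁹ C)·(0, 31.0, -37.0) = (0, -4.97×10⁻¹⁸, 5.93×10⁻¹⁸) N.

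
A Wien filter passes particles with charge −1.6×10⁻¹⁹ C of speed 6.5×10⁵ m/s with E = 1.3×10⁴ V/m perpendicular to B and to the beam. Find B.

B = 0.020 T

Balance of forces in the selector: qE = qvB ⇒ B = E/v.
B = 1.3×10⁴/6.5×10⁵ = 0.020 T.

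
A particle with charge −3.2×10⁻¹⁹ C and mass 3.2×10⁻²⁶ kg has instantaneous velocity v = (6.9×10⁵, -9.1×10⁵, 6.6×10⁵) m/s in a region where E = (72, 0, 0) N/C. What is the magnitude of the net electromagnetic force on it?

Only an electric field acts, so F = qE = (−3.2×10⁻¹⁹ C)·(72.0, 0, 0) = (-2.30×10⁻¹⁷, 0, 0) N.
|F| = 2.30×10⁻¹⁷ N.

|F| ≈ 2.30×10⁻¹⁷ N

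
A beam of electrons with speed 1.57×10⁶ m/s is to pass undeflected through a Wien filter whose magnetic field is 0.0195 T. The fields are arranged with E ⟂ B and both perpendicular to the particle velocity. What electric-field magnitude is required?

For straight-line motion qE = qvB, so E = vB.
E = 1.57×10⁶ × 0.0195 = 3.06×10⁴ V/m.

E = 3.06×10⁴ V/m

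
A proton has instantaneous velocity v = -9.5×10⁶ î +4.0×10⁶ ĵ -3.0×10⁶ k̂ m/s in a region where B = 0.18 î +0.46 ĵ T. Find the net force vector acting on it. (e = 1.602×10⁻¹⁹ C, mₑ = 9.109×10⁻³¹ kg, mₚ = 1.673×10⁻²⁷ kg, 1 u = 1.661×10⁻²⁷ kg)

F ≈ (2.21×10⁻¹³, -8.65×10⁻¹⁴, -8.15×10⁻¹³) N

v×B = (1.38×10⁶, -5.40×10⁵, -5.09×10⁶) N/C.
F = q v×B = (1.602×10⁻¹⁹ C)·(1.38×10⁶, -5.40×10⁵, -5.09×10⁶) = (2.21×10⁻¹³, -8.65×10⁻¹⁴, -8.15×10⁻¹³) N.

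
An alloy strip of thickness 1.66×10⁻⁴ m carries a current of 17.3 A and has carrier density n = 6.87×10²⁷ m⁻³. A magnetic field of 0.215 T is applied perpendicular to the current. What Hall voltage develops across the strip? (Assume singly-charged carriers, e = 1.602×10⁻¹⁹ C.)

V_H ≈ 2.04×10⁻⁵ V

V_H = IB/(n e t).
V_H = (17.3)(0.215)/((6.87×10²⁷)(1.602×10⁻¹⁹)(1.66×10⁻⁴)) ≈ 2.04×10⁻⁵ V.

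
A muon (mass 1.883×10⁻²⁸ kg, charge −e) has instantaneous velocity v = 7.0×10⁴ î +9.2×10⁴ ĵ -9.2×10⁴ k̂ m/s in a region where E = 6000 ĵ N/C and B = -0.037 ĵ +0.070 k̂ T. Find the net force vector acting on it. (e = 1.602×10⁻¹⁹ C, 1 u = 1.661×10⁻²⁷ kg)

v×B = (3040, -4900, -2590) N/C.
E + v×B = (3040, 1100, -2590) N/C.
F = q(E + v×B) = (−1.602×10⁻¹⁹ C)·(3040, 1100, -2590) = (-4.86×10⁻¹⁶, -1.76×10⁻¹⁶, 4.15×10⁻¹⁶) N.

F ≈ (-4.86×10⁻¹⁶, -1.76×10⁻¹⁶, 4.15×10⁻¹⁶) N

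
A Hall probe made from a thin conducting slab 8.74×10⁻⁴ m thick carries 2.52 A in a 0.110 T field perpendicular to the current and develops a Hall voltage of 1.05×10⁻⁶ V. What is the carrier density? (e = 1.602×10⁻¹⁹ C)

From V_H = IB/(n e t), n = IB/(V_H e t).
n = (2.52)(0.110)/((1.05×10⁻⁶)(1.602×10⁻¹⁹)(8.74×10⁻⁴)) ≈ 1.89×10²⁷ m⁻³.

n ≈ 1.89×10²⁷ m⁻³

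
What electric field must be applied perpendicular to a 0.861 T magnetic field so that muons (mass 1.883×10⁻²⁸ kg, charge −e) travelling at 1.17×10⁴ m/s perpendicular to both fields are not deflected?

For straight-line motion qE = qvB, so E = vB.
E = 1.17×10⁴ × 0.861 = 1.01×10⁴ V/m.

E = 1.01×10⁴ V/m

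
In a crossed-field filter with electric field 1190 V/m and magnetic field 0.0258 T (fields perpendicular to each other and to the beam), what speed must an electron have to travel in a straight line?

v = 4.61×10⁴ m/s

Zero net Lorentz force requires |qE| = |q v×B|, i.e. E = vB.
v = E/B = 1190/0.0258 = 4.61×10⁴ m/s.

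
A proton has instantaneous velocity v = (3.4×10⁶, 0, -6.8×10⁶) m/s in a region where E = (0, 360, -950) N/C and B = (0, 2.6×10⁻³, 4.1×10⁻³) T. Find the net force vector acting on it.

v×B = (1.77×10⁴, -1.39×10⁴, 8840) N/C.
E + v×B = (1.77×10⁴, -1.36×10⁴, 7890) N/C.
F = q(E + v×B) = (1.602×10⁻¹⁹ C)·(1.77×10⁴, -1.36×10⁴, 7890) = (2.83×10⁻¹⁵, -2.18×10⁻¹⁵, 1.26×10⁻¹⁵) N.

F ≈ (2.83×10⁻¹⁵, -2.18×10⁻¹⁵, 1.26×10⁻¹⁵) N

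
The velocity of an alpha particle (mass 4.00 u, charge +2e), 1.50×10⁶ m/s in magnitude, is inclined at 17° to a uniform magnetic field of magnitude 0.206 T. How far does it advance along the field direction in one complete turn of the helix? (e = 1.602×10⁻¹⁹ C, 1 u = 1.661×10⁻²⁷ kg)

v∥ = v cosθ = 1.50×10⁶·cos17° ≈ 1.434×10⁶ m/s.
T = 2πm/(|q|B) = 2π(6.644×10⁻²⁷)/((3.204×10⁻¹⁹)(0.206)) ≈ 6.325×10⁻⁷ s.
pitch = v∥ T = (1.434×10⁶)(6.325×10⁻⁷) ≈ 0.907 m.

p ≈ 0.907 m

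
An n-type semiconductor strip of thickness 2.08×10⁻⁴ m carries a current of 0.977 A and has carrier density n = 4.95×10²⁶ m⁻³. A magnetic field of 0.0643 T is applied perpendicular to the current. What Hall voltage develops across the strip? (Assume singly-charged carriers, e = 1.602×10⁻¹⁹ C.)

V_H ≈ 3.81×10⁻⁶ V

V_H = IB/(n e t).
V_H = (0.977)(0.0643)/((4.95×10²⁶)(1.602×10⁻¹⁹)(2.08×10⁻⁴)) ≈ 3.81×10⁻⁶ V.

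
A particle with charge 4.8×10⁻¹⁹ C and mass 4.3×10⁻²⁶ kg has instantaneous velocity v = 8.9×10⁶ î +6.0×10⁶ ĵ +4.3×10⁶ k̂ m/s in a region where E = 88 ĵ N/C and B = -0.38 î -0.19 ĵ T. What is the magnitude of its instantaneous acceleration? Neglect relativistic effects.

|a| ≈ 2.14×10¹³ m/s²

v×B = (8.17×10⁵, -1.63×10⁶, 5.89×10⁵) N/C.
E + v×B = (8.17×10⁵, -1.63×10⁶, 5.89×10⁵) N/C.
F = q(E + v×B) = (4.8×10⁻¹⁹ C)·(8.17×10⁵, -1.63×10⁶, 5.89×10⁵) = (3.92×10⁻¹³, -7.84×10⁻¹³, 2.83×10⁻¹³) N.
|a| = |F|/m = 9.213×10⁻¹³/4.3×10⁻²⁶ ≈ 2.14×10¹³ m/s².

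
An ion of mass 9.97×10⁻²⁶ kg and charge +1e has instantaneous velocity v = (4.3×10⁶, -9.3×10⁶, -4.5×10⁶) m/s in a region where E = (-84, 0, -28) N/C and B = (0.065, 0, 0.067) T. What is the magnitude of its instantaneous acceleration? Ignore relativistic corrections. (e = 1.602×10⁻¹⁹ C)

|a| ≈ 1.68×10¹² m/s²

v×B = (-6.23×10⁵, -5.81×10⁵, 6.04×10⁵) N/C.
E + v×B = (-6.23×10⁵, -5.81×10⁵, 6.04×10⁵) N/C.
F = q(E + v×B) = (1.602×10⁻¹⁹ C)·(-6.23×10⁵, -5.81×10⁵, 6.04×10⁵) = (-9.98×10⁻¹⁴, -9.30×10⁻¹⁴, 9.68×10⁻¹⁴) N.
|a| = |F|/m = 1.673×10⁻¹³/9.97×10⁻²⁶ ≈ 1.68×10¹² m/s².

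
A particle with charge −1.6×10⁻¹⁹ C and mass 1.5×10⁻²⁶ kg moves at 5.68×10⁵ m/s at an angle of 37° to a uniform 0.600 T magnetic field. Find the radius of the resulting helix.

r ≈ 0.0534 m

v⊥ = v sinθ = 5.68×10⁵·sin37° ≈ 3.418×10⁵ m/s.
r = m v⊥/(|q|B) = (1.5×10⁻²⁶)(3.418×10⁵)/((1.6×10⁻¹⁹)(0.600)) ≈ 0.0534 m.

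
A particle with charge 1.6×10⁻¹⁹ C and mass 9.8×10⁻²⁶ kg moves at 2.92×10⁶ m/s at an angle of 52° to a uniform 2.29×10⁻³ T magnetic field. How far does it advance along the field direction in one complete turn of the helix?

p ≈ 3020 m

v∥ = v cosθ = 2.92×10⁶·cos52° ≈ 1.798×10⁶ m/s.
T = 2πm/(|q|B) = 2π(9.8×10⁻²⁶)/((1.6×10⁻¹⁹)(2.29×10⁻³)) ≈ 1.681×10⁻³ s.
pitch = v∥ T = (1.798×10⁶)(1.681×10⁻³) ≈ 3020 m.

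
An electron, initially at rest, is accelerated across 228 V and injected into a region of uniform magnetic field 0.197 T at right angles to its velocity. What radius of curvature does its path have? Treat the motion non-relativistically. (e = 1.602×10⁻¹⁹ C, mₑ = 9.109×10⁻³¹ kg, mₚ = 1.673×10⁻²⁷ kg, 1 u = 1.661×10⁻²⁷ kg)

r ≈ 2.58×10⁻⁴ m

Acceleration: |q|V = ½mv² ⇒ v = √(2|q|V/m) = √(2·1.602×10⁻¹⁹·228/9.109×10⁻³¹) ≈ 8.955×10⁶ m/s.
In the field: r = mv/(|q|B) = (9.109×10⁻³¹)(8.955×10⁶)/((1.602×10⁻¹⁹)(0.197)) ≈ 2.58×10⁻⁴ m.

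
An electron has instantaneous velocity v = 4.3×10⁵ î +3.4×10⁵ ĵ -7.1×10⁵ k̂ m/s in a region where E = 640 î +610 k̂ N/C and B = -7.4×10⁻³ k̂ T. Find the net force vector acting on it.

v×B = (-2520, 3180, 0) N/C.
E + v×B = (-1880, 3180, 610) N/C.
F = q(E + v×B) = (−1.602×10⁻¹⁹ C)·(-1880, 3180, 610) = (3.01×10⁻¹⁶, -5.10×10⁻¹⁶, -9.77×10⁻¹⁷) N.

F ≈ (3.01×10⁻¹⁶, -5.10×10⁻¹⁶, -9.77×10⁻¹⁷) N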